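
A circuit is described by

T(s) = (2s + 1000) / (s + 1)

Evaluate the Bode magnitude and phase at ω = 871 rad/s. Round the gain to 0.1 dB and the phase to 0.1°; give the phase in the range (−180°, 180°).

7.3 dB, -29.8°

Substitute s = j871:
Numerator: 2(j871) + 1000 = 1000 + j1742
Denominator: (j871) + 1 = 1 + j871
|N| = √(1000² + 1742²) ≈ 2008.6, ∠N ≈ 60.14°
|D| = √(1² + 871²) ≈ 871, ∠D ≈ 89.93°
|T| = 2008.6 / 871 ≈ 2.3061
Gain = 20 log₁₀(2.3061) ≈ 7.26 dB
∠T = 60.14° − 89.93° = -29.79°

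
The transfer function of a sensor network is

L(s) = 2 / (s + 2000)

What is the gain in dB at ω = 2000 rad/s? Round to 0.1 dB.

-63.0 dB

Substitute s = j2000:
Numerator: 2 = 2 + j0
Denominator: (j2000) + 2000 = 2000 + j2000
|N| = √(2² + 0²) ≈ 2, ∠N ≈ 0.00°
|D| = √(2000² + 2000²) ≈ 2828.4, ∠D ≈ 45.00°
|L| = 2 / 2828.4 ≈ 0.00070711
Gain = 20 log₁₀(0.00070711) ≈ -63.01 dB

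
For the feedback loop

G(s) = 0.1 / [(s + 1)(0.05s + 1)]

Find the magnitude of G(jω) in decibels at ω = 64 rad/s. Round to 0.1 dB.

At ω = 64 rad/s:
pole (1 + j64·1) = 1 + j64 → |·| ≈ 64.008, ∠ ≈ 89.10°
pole (1 + j64·0.05) = 1 + j3.2 → |·| ≈ 3.3526, ∠ ≈ 72.65°
|G| = 0.1 · 1 / (64.008 · 3.3526) ≈ 0.000466
Gain = 20 log₁₀(0.000466) ≈ -66.63 dB

-66.6 dB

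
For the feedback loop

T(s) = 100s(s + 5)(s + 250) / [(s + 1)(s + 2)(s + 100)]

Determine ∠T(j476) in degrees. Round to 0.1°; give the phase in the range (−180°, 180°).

At s = jω = j476:
zero (s+5): 5 + j476 → |·| = √(5²+476²) = √226601 ≈ 476.03, ∠ = arctan(476/5) ≈ 89.40°
zero (s+250): 250 + j476 → |·| = √(250²+476²) = √289076 ≈ 537.66, ∠ = arctan(476/250) ≈ 62.29°
zero at origin: s = j476 → |·| = 476, ∠ = 90.00°
pole (s+1): 1 + j476 → |·| = √(1²+476²) = √226577 ≈ 476, ∠ = arctan(476/1) ≈ 89.88°
pole (s+2): 2 + j476 → |·| = √(2²+476²) = √226580 ≈ 476, ∠ = arctan(476/2) ≈ 89.76°
pole (s+100): 100 + j476 → |·| = √(100²+476²) = √236576 ≈ 486.39, ∠ = arctan(476/100) ≈ 78.14°
∠T = 241.69° − 257.78° = -16.09°

-16.1°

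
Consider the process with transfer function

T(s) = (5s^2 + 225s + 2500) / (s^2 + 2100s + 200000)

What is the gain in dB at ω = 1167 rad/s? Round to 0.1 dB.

8.0 dB

Substitute s = j1167:
Numerator: 5(j1167)^2 + 225(j1167) + 2500 = -6806945 + j262575
Denominator: (j1167)^2 + 2100(j1167) + 200000 = -1161889 + j2450700
|N| = √(6806945² + 262575²) ≈ 6.812e+06, ∠N ≈ 177.79°
|D| = √(1161889² + 2450700²) ≈ 2.7122e+06, ∠D ≈ 115.37°
|T| = 6.812e+06 / 2.7122e+06 ≈ 2.5116
Gain = 20 log₁₀(2.5116) ≈ 8.00 dB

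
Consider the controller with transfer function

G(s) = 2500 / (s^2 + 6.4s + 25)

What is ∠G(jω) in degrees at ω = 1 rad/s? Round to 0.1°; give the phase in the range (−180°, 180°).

-14.9°

At s = jω = j1:
quadratic: (j1)² + 6.4·j1 + 25 = 24 + j6.4 → |·| ≈ 24.839, ∠ ≈ 14.93°
∠G = 0.00° − 14.93° = -14.93°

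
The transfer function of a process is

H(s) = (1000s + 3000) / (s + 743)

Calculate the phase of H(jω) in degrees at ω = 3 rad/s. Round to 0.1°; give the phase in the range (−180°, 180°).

44.8°

Substitute s = j3:
Numerator: 1000(j3) + 3000 = 3000 + j3000
Denominator: (j3) + 743 = 743 + j3
|N| = √(3000² + 3000²) ≈ 4242.6, ∠N ≈ 45.00°
|D| = √(743² + 3²) ≈ 743.01, ∠D ≈ 0.23°
∠H = 45.00° − 0.23° = 44.77°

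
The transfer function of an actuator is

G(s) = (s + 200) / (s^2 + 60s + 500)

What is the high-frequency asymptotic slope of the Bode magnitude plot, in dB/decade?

-20 dB/decade

Each pole contributes −20 dB/decade at high frequency; each zero contributes +20 dB/decade.
Net: 1 zero(s) − 2 pole(s) → -20 dB/decade.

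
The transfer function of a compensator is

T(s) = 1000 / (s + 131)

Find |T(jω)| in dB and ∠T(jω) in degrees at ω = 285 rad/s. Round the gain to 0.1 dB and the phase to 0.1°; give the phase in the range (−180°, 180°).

At s = jω = j285:
pole (s+131): 131 + j285 → |·| = √(131²+285²) = √98386 ≈ 313.67, ∠ = arctan(285/131) ≈ 65.31°
|T| = 1000 / 313.67 ≈ 3.1881
Gain = 20 log₁₀(3.1881) ≈ 10.07 dB
∠T = 0.00° − 65.31° = -65.31°

10.1 dB, -65.3°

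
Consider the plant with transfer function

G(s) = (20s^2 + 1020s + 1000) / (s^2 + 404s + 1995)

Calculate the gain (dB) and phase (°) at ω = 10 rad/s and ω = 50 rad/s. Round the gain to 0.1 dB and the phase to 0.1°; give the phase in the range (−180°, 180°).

Substitute s = j10:
Numerator: 20(j10)^2 + 1020(j10) + 1000 = -1000 + j10200
Denominator: (j10)^2 + 404(j10) + 1995 = 1895 + j4040
|N| = √(1000² + 10200²) ≈ 10249, ∠N ≈ 95.60°
|D| = √(1895² + 4040²) ≈ 4462.4, ∠D ≈ 64.87°
|G| = 10249 / 4462.4 ≈ 2.2967
Gain = 20 log₁₀(2.2967) ≈ 7.22 dB
∠G = 95.60° − 64.87° = 30.73°

Substitute s = j50:
Numerator: 20(j50)^2 + 1020(j50) + 1000 = -49000 + j51000
Denominator: (j50)^2 + 404(j50) + 1995 = -505 + j20200
|N| = √(49000² + 51000²) ≈ 70725, ∠N ≈ 133.85°
|D| = √(505² + 20200²) ≈ 20206, ∠D ≈ 91.43°
|G| = 70725 / 20206 ≈ 3.5002
Gain = 20 log₁₀(3.5002) ≈ 10.88 dB
∠G = 133.85° − 91.43° = 42.42°

ω = 10: 7.2 dB, 30.7°; ω = 50: 10.9 dB, 42.4°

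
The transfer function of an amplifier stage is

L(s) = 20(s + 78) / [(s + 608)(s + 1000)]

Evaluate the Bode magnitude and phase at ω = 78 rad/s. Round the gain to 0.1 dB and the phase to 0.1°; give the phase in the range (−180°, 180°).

-48.9 dB, 33.2°

At s = jω = j78:
zero (s+78): 78 + j78 → |·| = √(78²+78²) = √12168 ≈ 110.31, ∠ = arctan(78/78) ≈ 45.00°
pole (s+608): 608 + j78 → |·| = √(608²+78²) = √375748 ≈ 612.98, ∠ = arctan(78/608) ≈ 7.31°
pole (s+1000): 1000 + j78 → |·| = √(1000²+78²) = √1006084 ≈ 1003, ∠ = arctan(78/1000) ≈ 4.46°
|L| = 20 · 110.31 / 6.1482e+05 ≈ 0.0035884
Gain = 20 log₁₀(0.0035884) ≈ -48.90 dB
∠L = 45.00° − 11.77° = 33.23°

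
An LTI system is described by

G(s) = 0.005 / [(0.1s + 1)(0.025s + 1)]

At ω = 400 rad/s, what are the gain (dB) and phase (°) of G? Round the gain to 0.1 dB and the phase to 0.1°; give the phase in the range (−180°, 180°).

-98.1 dB, -172.9°

At ω = 400 rad/s:
pole (1 + j400·0.1) = 1 + j40 → |·| ≈ 40.012, ∠ ≈ 88.57°
pole (1 + j400·0.025) = 1 + j10 → |·| ≈ 10.05, ∠ ≈ 84.29°
|G| = 0.005 · 1 / (40.012 · 10.05) ≈ 1.2434e-05
Gain = 20 log₁₀(1.2434e-05) ≈ -98.11 dB
∠G = (0°) − (88.57° + 84.29°) = -172.86°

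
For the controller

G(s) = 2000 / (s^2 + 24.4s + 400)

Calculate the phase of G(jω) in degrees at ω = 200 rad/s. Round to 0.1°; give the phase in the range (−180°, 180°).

-173.0°

At s = jω = j200:
quadratic: (j200)² + 24.4·j200 + 400 = -39600 + j4880 → |·| ≈ 39900, ∠ ≈ 172.97°
∠G = 0.00° − 172.97° = -172.97°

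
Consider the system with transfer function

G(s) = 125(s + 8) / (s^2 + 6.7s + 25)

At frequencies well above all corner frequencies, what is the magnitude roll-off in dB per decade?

Each pole contributes −20 dB/decade at high frequency; each zero contributes +20 dB/decade.
Net: 1 zero(s) − 2 pole(s) → -20 dB/decade.

-20 dB/decade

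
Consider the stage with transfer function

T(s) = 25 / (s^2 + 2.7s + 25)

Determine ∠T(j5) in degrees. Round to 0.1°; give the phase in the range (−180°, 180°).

At s = jω = j5:
quadratic: (j5)² + 2.7·j5 + 25 = 0 + j13.5 → |·| ≈ 13.5, ∠ ≈ 90.00°
∠T = 0.00° − 90.00° = -90.00°

-90.0°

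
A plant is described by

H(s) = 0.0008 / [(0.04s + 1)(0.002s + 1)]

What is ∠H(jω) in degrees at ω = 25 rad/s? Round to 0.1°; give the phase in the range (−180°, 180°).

-47.9°

At ω = 25 rad/s:
pole (1 + j25·0.04) = 1 + j1 → |·| ≈ 1.4142, ∠ ≈ 45.00°
pole (1 + j25·0.002) = 1 + j0.05 → |·| ≈ 1.0012, ∠ ≈ 2.86°
∠H = (0°) − (45.00° + 2.86°) = -47.86°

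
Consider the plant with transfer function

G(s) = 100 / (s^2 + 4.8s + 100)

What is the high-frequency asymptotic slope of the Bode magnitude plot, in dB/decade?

Each pole contributes −20 dB/decade at high frequency; each zero contributes +20 dB/decade.
Net: 0 zero(s) − 2 pole(s) → -40 dB/decade.

-40 dB/decade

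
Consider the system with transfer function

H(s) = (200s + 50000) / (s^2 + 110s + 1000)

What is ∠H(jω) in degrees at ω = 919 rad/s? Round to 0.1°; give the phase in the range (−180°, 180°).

-98.4°

Substitute s = j919:
Numerator: 200(j919) + 50000 = 50000 + j183800
Denominator: (j919)^2 + 110(j919) + 1000 = -843561 + j101090
|N| = √(50000² + 183800²) ≈ 1.9048e+05, ∠N ≈ 74.78°
|D| = √(843561² + 101090²) ≈ 8.496e+05, ∠D ≈ 173.17°
∠H = 74.78° − 173.17° = -98.39°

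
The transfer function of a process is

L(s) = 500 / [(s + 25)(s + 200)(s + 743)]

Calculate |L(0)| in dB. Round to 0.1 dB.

-77.4 dB

L(0) = 500 / (25·200·743) ≈ 0.00013459
20 log₁₀(0.00013459) ≈ -77.42 dB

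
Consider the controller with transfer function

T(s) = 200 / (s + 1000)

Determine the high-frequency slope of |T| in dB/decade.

-20 dB/decade

Each pole contributes −20 dB/decade at high frequency; each zero contributes +20 dB/decade.
Net: 0 zero(s) − 1 pole(s) → -20 dB/decade.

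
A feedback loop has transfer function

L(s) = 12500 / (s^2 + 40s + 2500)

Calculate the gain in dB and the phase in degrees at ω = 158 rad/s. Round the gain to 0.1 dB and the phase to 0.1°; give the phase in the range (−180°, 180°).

-5.4 dB, -164.3°

At s = jω = j158:
quadratic: (j158)² + 40·j158 + 2500 = -22464 + j6320 → |·| ≈ 23336, ∠ ≈ 164.29°
|L| = 12500 / 23336 ≈ 0.53565
Gain = 20 log₁₀(0.53565) ≈ -5.42 dB
∠L = 0.00° − 164.29° = -164.29°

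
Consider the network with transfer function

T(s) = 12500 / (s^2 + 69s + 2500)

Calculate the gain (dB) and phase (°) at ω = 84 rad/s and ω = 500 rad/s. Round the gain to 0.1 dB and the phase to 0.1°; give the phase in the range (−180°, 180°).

ω = 84: 4.6 dB, -128.2°; ω = 500: -26.0 dB, -172.1°

At s = jω = j84:
quadratic: (j84)² + 69·j84 + 2500 = -4556 + j5796 → |·| ≈ 7372.3, ∠ ≈ 128.17°
|T| = 12500 / 7372.3 ≈ 1.6955
Gain = 20 log₁₀(1.6955) ≈ 4.59 dB
∠T = 0.00° − 128.17° = -128.17°

At s = jω = j500:
quadratic: (j500)² + 69·j500 + 2500 = -247500 + j34500 → |·| ≈ 2.4989e+05, ∠ ≈ 172.06°
|T| = 12500 / 2.4989e+05 ≈ 0.050022
Gain = 20 log₁₀(0.050022) ≈ -26.02 dB
∠T = 0.00° − 172.06° = -172.06°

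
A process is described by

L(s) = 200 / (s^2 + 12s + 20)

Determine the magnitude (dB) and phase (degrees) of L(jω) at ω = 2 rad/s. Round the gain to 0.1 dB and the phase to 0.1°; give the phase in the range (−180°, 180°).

16.8 dB, -56.3°

Substitute s = j2:
Numerator: 200 = 200 + j0
Denominator: (j2)^2 + 12(j2) + 20 = 16 + j24
|N| = √(200² + 0²) ≈ 200, ∠N ≈ 0.00°
|D| = √(16² + 24²) ≈ 28.844, ∠D ≈ 56.31°
|L| = 200 / 28.844 ≈ 6.9339
Gain = 20 log₁₀(6.9339) ≈ 16.82 dB
∠L = 0.00° − 56.31° = -56.31°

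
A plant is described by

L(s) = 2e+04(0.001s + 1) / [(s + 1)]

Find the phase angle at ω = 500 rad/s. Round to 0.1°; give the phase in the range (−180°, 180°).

-63.3°

At ω = 500 rad/s:
zero (1 + j500·0.001) = 1 + j0.5 → |·| ≈ 1.118, ∠ ≈ 26.57°
pole (1 + j500·1) = 1 + j500 → |·| ≈ 500, ∠ ≈ 89.89°
∠L = (26.57°) − (89.89°) = -63.32°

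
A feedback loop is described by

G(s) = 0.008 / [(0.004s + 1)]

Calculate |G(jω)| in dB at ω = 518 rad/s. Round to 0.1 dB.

At ω = 518 rad/s:
pole (1 + j518·0.004) = 1 + j2.072 → |·| ≈ 2.3007, ∠ ≈ 64.24°
|G| = 0.008 · 1 / (2.3007) ≈ 0.0034772
Gain = 20 log₁₀(0.0034772) ≈ -49.18 dB

-49.2 dB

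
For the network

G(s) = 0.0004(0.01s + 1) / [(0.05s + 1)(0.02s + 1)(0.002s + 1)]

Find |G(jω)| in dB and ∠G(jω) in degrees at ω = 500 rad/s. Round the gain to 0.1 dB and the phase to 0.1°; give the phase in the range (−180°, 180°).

At ω = 500 rad/s:
zero (1 + j500·0.01) = 1 + j5 → |·| ≈ 5.099, ∠ ≈ 78.69°
pole (1 + j500·0.05) = 1 + j25 → |·| ≈ 25.02, ∠ ≈ 87.71°
pole (1 + j500·0.02) = 1 + j10 → |·| ≈ 10.05, ∠ ≈ 84.29°
pole (1 + j500·0.002) = 1 + j1 → |·| ≈ 1.4142, ∠ ≈ 45.00°
|G| = 0.0004 · 5.099 / (25.02 · 10.05 · 1.4142) ≈ 5.7356e-06
Gain = 20 log₁₀(5.7356e-06) ≈ -104.83 dB
∠G = (78.69°) − (87.71° + 84.29° + 45.00°) = -138.31°

-104.8 dB, -138.3°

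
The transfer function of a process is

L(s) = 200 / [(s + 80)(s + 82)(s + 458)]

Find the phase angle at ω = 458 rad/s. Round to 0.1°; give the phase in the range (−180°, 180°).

At s = jω = j458:
pole (s+80): 80 + j458 → |·| = √(80²+458²) = √216164 ≈ 464.93, ∠ = arctan(458/80) ≈ 80.09°
pole (s+82): 82 + j458 → |·| = √(82²+458²) = √216488 ≈ 465.28, ∠ = arctan(458/82) ≈ 79.85°
pole (s+458): 458 + j458 → |·| = √(458²+458²) = √419528 ≈ 647.71, ∠ = arctan(458/458) ≈ 45.00°
∠L = 0.00° − 204.94° = -204.94° ≡ 155.06° (principal value)

155.1°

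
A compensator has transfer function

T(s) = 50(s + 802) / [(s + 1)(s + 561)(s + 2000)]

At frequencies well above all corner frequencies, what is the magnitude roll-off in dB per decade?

-40 dB/decade

Each pole contributes −20 dB/decade at high frequency; each zero contributes +20 dB/decade.
Net: 1 zero(s) − 3 pole(s) → -40 dB/decade.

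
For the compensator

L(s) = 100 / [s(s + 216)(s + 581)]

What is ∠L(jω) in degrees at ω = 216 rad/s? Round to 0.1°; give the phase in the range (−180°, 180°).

-155.4°

At s = jω = j216:
pole (s+216): 216 + j216 → |·| = √(216²+216²) = √93312 ≈ 305.47, ∠ = arctan(216/216) ≈ 45.00°
pole (s+581): 581 + j216 → |·| = √(581²+216²) = √384217 ≈ 619.85, ∠ = arctan(216/581) ≈ 20.39°
pole at origin: |s| = 216, ∠ = 90.00° (in denominator)
∠L = 0.00° − 155.39° = -155.39°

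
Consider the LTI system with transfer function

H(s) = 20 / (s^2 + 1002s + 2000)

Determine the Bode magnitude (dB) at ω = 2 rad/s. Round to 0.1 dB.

-43.0 dB

Substitute s = j2:
Numerator: 20 = 20 + j0
Denominator: (j2)^2 + 1002(j2) + 2000 = 1996 + j2004
|N| = √(20² + 0²) ≈ 20, ∠N ≈ 0.00°
|D| = √(1996² + 2004²) ≈ 2828.4, ∠D ≈ 45.11°
|H| = 20 / 2828.4 ≈ 0.0070711
Gain = 20 log₁₀(0.0070711) ≈ -43.01 dB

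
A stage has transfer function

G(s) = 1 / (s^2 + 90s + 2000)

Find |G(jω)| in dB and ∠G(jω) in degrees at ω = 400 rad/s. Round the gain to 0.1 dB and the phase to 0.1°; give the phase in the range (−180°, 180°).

Substitute s = j400:
Numerator: 1 = 1 + j0
Denominator: (j400)^2 + 90(j400) + 2000 = -158000 + j36000
|N| = √(1² + 0²) ≈ 1, ∠N ≈ 0.00°
|D| = √(158000² + 36000²) ≈ 1.6205e+05, ∠D ≈ 167.16°
|G| = 1 / 1.6205e+05 ≈ 6.1709e-06
Gain = 20 log₁₀(6.1709e-06) ≈ -104.19 dB
∠G = 0.00° − 167.16° = -167.16°

-104.2 dB, -167.2°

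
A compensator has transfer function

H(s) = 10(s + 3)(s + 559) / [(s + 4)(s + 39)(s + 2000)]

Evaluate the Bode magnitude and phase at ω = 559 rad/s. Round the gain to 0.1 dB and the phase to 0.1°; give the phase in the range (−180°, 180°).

-43.4 dB, -56.5°

At s = jω = j559:
zero (s+3): 3 + j559 → |·| = √(3²+559²) = √312490 ≈ 559.01, ∠ = arctan(559/3) ≈ 89.69°
zero (s+559): 559 + j559 → |·| = √(559²+559²) = √624962 ≈ 790.55, ∠ = arctan(559/559) ≈ 45.00°
pole (s+4): 4 + j559 → |·| = √(4²+559²) = √312497 ≈ 559.01, ∠ = arctan(559/4) ≈ 89.59°
pole (s+39): 39 + j559 → |·| = √(39²+559²) = √314002 ≈ 560.36, ∠ = arctan(559/39) ≈ 86.01°
pole (s+2000): 2000 + j559 → |·| = √(2000²+559²) = √4312481 ≈ 2076.7, ∠ = arctan(559/2000) ≈ 15.62°
|H| = 10 · 4.4193e+05 / 6.5052e+08 ≈ 0.0067935
Gain = 20 log₁₀(0.0067935) ≈ -43.36 dB
∠H = 134.69° − 191.22° = -56.53°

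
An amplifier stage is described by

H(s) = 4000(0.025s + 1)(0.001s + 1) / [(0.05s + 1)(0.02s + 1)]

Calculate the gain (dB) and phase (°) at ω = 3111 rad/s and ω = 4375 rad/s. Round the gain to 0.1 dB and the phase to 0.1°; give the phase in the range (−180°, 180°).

At ω = 3111 rad/s:
zero (1 + j3111·0.025) = 1 + j77.775 → |·| ≈ 77.781, ∠ ≈ 89.26°
zero (1 + j3111·0.001) = 1 + j3.111 → |·| ≈ 3.2678, ∠ ≈ 72.18°
pole (1 + j3111·0.05) = 1 + j155.55 → |·| ≈ 155.55, ∠ ≈ 89.63°
pole (1 + j3111·0.02) = 1 + j62.22 → |·| ≈ 62.228, ∠ ≈ 89.08°
|H| = 4000 · 77.781 · 3.2678 / (155.55 · 62.228) ≈ 105.03
Gain = 20 log₁₀(105.03) ≈ 40.43 dB
∠H = (89.26° + 72.18°) − (89.63° + 89.08°) = -17.27°

At ω = 4375 rad/s:
zero (1 + j4375·0.025) = 1 + j109.375 → |·| ≈ 109.38, ∠ ≈ 89.48°
zero (1 + j4375·0.001) = 1 + j4.375 → |·| ≈ 4.4878, ∠ ≈ 77.12°
pole (1 + j4375·0.05) = 1 + j218.75 → |·| ≈ 218.75, ∠ ≈ 89.74°
pole (1 + j4375·0.02) = 1 + j87.5 → |·| ≈ 87.506, ∠ ≈ 89.35°
|H| = 4000 · 109.38 · 4.4878 / (218.75 · 87.506) ≈ 102.58
Gain = 20 log₁₀(102.58) ≈ 40.22 dB
∠H = (89.48° + 77.12°) − (89.74° + 89.35°) = -12.49°

ω = 3111: 40.4 dB, -17.3°; ω = 4375: 40.2 dB, -12.5°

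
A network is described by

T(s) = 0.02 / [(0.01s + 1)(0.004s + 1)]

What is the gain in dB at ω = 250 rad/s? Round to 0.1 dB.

-45.6 dB

At ω = 250 rad/s:
pole (1 + j250·0.01) = 1 + j2.5 → |·| ≈ 2.6926, ∠ ≈ 68.20°
pole (1 + j250·0.004) = 1 + j1 → |·| ≈ 1.4142, ∠ ≈ 45.00°
|T| = 0.02 · 1 / (2.6926 · 1.4142) ≈ 0.0052523
Gain = 20 log₁₀(0.0052523) ≈ -45.59 dB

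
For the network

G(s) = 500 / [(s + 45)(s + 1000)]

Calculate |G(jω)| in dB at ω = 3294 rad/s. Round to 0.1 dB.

At s = jω = j3294:
pole (s+45): 45 + j3294 → |·| = √(45²+3294²) = √10852461 ≈ 3294.3, ∠ = arctan(3294/45) ≈ 89.22°
pole (s+1000): 1000 + j3294 → |·| = √(1000²+3294²) = √11850436 ≈ 3442.4, ∠ = arctan(3294/1000) ≈ 73.11°
|G| = 500 / 1.134e+07 ≈ 4.4092e-05
Gain = 20 log₁₀(4.4092e-05) ≈ -87.11 dB

-87.1 dB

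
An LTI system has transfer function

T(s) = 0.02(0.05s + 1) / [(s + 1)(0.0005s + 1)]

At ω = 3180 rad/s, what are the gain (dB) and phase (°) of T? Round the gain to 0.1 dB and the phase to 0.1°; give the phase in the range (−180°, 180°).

At ω = 3180 rad/s:
zero (1 + j3180·0.05) = 1 + j159 → |·| ≈ 159, ∠ ≈ 89.64°
pole (1 + j3180·1) = 1 + j3180 → |·| ≈ 3180, ∠ ≈ 89.98°
pole (1 + j3180·0.0005) = 1 + j1.59 → |·| ≈ 1.8783, ∠ ≈ 57.83°
|T| = 0.02 · 159 / (3180 · 1.8783) ≈ 0.0005324
Gain = 20 log₁₀(0.0005324) ≈ -65.48 dB
∠T = (89.64°) − (89.98° + 57.83°) = -58.17°

-65.5 dB, -58.2°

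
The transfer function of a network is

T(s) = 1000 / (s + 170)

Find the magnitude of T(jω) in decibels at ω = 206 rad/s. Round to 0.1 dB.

11.5 dB

Substitute s = j206:
Numerator: 1000 = 1000 + j0
Denominator: (j206) + 170 = 170 + j206
|N| = √(1000² + 0²) ≈ 1000, ∠N ≈ 0.00°
|D| = √(170² + 206²) ≈ 267.09, ∠D ≈ 50.47°
|T| = 1000 / 267.09 ≈ 3.7441
Gain = 20 log₁₀(3.7441) ≈ 11.47 dB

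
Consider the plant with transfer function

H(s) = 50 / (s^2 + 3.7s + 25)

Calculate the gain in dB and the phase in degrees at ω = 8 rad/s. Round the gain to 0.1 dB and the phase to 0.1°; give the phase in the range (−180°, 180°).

0.2 dB, -142.8°

At s = jω = j8:
quadratic: (j8)² + 3.7·j8 + 25 = -39 + j29.6 → |·| ≈ 48.961, ∠ ≈ 142.80°
|H| = 50 / 48.961 ≈ 1.0212
Gain = 20 log₁₀(1.0212) ≈ 0.18 dB
∠H = 0.00° − 142.80° = -142.80°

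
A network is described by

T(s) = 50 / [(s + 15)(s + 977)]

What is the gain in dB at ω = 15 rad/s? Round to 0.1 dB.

At s = jω = j15:
pole (s+15): 15 + j15 → |·| = √(15²+15²) = √450 ≈ 21.213, ∠ = arctan(15/15) ≈ 45.00°
pole (s+977): 977 + j15 → |·| = √(977²+15²) = √954754 ≈ 977.12, ∠ = arctan(15/977) ≈ 0.88°
|T| = 50 / 20728 ≈ 0.0024122
Gain = 20 log₁₀(0.0024122) ≈ -52.35 dB

-52.4 dB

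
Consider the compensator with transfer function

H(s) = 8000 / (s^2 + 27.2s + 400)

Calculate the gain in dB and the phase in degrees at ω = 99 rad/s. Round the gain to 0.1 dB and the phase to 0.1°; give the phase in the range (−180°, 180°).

-1.7 dB, -164.0°

At s = jω = j99:
quadratic: (j99)² + 27.2·j99 + 400 = -9401 + j2692.8 → |·| ≈ 9779.1, ∠ ≈ 164.02°
|H| = 8000 / 9779.1 ≈ 0.81807
Gain = 20 log₁₀(0.81807) ≈ -1.74 dB
∠H = 0.00° − 164.02° = -164.02°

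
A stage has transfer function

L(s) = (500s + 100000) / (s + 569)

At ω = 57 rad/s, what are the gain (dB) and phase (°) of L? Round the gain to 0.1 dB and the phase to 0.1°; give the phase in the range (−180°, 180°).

45.2 dB, 10.2°

Substitute s = j57:
Numerator: 500(j57) + 100000 = 100000 + j28500
Denominator: (j57) + 569 = 569 + j57
|N| = √(100000² + 28500²) ≈ 1.0398e+05, ∠N ≈ 15.91°
|D| = √(569² + 57²) ≈ 571.85, ∠D ≈ 5.72°
|L| = 1.0398e+05 / 571.85 ≈ 181.83
Gain = 20 log₁₀(181.83) ≈ 45.19 dB
∠L = 15.91° − 5.72° = 10.19°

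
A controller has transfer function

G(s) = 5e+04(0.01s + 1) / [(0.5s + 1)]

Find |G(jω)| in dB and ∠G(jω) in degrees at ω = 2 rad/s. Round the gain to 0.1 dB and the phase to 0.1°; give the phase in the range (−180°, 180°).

91.0 dB, -43.9°

At ω = 2 rad/s:
zero (1 + j2·0.01) = 1 + j0.02 → |·| ≈ 1.0002, ∠ ≈ 1.15°
pole (1 + j2·0.5) = 1 + j1 → |·| ≈ 1.4142, ∠ ≈ 45.00°
|G| = 5e+04 · 1.0002 / (1.4142) ≈ 35363
Gain = 20 log₁₀(35363) ≈ 90.97 dB
∠G = (1.15°) − (45.00°) = -43.85°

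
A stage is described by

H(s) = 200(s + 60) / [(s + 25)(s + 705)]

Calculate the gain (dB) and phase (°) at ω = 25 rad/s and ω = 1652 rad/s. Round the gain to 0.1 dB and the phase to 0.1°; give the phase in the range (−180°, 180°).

At s = jω = j25:
zero (s+60): 60 + j25 → |·| = √(60²+25²) = √4225 ≈ 65, ∠ = arctan(25/60) ≈ 22.62°
pole (s+25): 25 + j25 → |·| = √(25²+25²) = √1250 ≈ 35.355, ∠ = arctan(25/25) ≈ 45.00°
pole (s+705): 705 + j25 → |·| = √(705²+25²) = √497650 ≈ 705.44, ∠ = arctan(25/705) ≈ 2.03°
|H| = 200 · 65 / 24941 ≈ 0.52123
Gain = 20 log₁₀(0.52123) ≈ -5.66 dB
∠H = 22.62° − 47.03° = -24.41°

At s = jω = j1652:
zero (s+60): 60 + j1652 → |·| = √(60²+1652²) = √2732704 ≈ 1653.1, ∠ = arctan(1652/60) ≈ 87.92°
pole (s+25): 25 + j1652 → |·| = √(25²+1652²) = √2729729 ≈ 1652.2, ∠ = arctan(1652/25) ≈ 89.13°
pole (s+705): 705 + j1652 → |·| = √(705²+1652²) = √3226129 ≈ 1796.1, ∠ = arctan(1652/705) ≈ 66.89°
|H| = 200 · 1653.1 / 2.9675e+06 ≈ 0.11141
Gain = 20 log₁₀(0.11141) ≈ -19.06 dB
∠H = 87.92° − 156.02° = -68.10°

ω = 25: -5.7 dB, -24.4°; ω = 1652: -19.1 dB, -68.1°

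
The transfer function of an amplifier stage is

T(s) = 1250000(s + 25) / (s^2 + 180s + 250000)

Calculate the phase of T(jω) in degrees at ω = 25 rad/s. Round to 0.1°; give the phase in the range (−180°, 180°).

At s = jω = j25:
zero (s+25): 25 + j25 → |·| = √(25²+25²) = √1250 ≈ 35.355, ∠ = arctan(25/25) ≈ 45.00°
quadratic: (j25)² + 180·j25 + 250000 = 249375 + j4500 → |·| ≈ 2.4942e+05, ∠ ≈ 1.03°
∠T = 45.00° − 1.03° = 43.97°

44.0°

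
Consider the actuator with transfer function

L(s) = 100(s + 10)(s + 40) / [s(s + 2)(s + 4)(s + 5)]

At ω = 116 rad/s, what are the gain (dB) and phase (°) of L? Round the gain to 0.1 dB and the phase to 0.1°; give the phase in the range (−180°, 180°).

-42.1 dB, 161.5°

At s = jω = j116:
zero (s+10): 10 + j116 → |·| = √(10²+116²) = √13556 ≈ 116.43, ∠ = arctan(116/10) ≈ 85.07°
zero (s+40): 40 + j116 → |·| = √(40²+116²) = √15056 ≈ 122.7, ∠ = arctan(116/40) ≈ 70.97°
pole (s+2): 2 + j116 → |·| = √(2²+116²) = √13460 ≈ 116.02, ∠ = arctan(116/2) ≈ 89.01°
pole (s+4): 4 + j116 → |·| = √(4²+116²) = √13472 ≈ 116.07, ∠ = arctan(116/4) ≈ 88.03°
pole (s+5): 5 + j116 → |·| = √(5²+116²) = √13481 ≈ 116.11, ∠ = arctan(116/5) ≈ 87.53°
pole at origin: |s| = 116, ∠ = 90.00° (in denominator)
|L| = 100 · 14286 / 1.8138e+08 ≈ 0.0078763
Gain = 20 log₁₀(0.0078763) ≈ -42.07 dB
∠L = 156.04° − 354.57° = -198.53° ≡ 161.47° (principal value)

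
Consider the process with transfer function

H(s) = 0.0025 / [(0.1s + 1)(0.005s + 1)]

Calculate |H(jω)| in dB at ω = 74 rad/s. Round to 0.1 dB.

At ω = 74 rad/s:
pole (1 + j74·0.1) = 1 + j7.4 → |·| ≈ 7.4673, ∠ ≈ 82.30°
pole (1 + j74·0.005) = 1 + j0.37 → |·| ≈ 1.0663, ∠ ≈ 20.30°
|H| = 0.0025 · 1 / (7.4673 · 1.0663) ≈ 0.00031398
Gain = 20 log₁₀(0.00031398) ≈ -70.06 dB

-70.1 dB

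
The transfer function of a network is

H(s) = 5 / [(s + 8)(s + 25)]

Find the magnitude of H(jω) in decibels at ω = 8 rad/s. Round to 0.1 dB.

At s = jω = j8:
pole (s+8): 8 + j8 → |·| = √(8²+8²) = √128 ≈ 11.314, ∠ = arctan(8/8) ≈ 45.00°
pole (s+25): 25 + j8 → |·| = √(25²+8²) = √689 ≈ 26.249, ∠ = arctan(8/25) ≈ 17.74°
|H| = 5 / 296.98 ≈ 0.016836
Gain = 20 log₁₀(0.016836) ≈ -35.48 dB

-35.5 dB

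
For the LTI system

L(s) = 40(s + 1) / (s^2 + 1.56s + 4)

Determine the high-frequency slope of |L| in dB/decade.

-20 dB/decade

Each pole contributes −20 dB/decade at high frequency; each zero contributes +20 dB/decade.
Net: 1 zero(s) − 2 pole(s) → -20 dB/decade.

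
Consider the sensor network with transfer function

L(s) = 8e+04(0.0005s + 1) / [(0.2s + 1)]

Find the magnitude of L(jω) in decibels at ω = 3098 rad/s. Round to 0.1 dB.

47.5 dB

At ω = 3098 rad/s:
zero (1 + j3098·0.0005) = 1 + j1.549 → |·| ≈ 1.8437, ∠ ≈ 57.15°
pole (1 + j3098·0.2) = 1 + j619.6 → |·| ≈ 619.6, ∠ ≈ 89.91°
|L| = 8e+04 · 1.8437 / (619.6) ≈ 238.05
Gain = 20 log₁₀(238.05) ≈ 47.53 dB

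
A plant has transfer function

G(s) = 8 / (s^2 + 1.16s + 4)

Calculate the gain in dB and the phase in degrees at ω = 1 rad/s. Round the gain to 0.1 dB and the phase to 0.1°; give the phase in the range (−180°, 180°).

At s = jω = j1:
quadratic: (j1)² + 1.16·j1 + 4 = 3 + j1.16 → |·| ≈ 3.2165, ∠ ≈ 21.14°
|G| = 8 / 3.2165 ≈ 2.4872
Gain = 20 log₁₀(2.4872) ≈ 7.91 dB
∠G = 0.00° − 21.14° = -21.14°

7.9 dB, -21.1°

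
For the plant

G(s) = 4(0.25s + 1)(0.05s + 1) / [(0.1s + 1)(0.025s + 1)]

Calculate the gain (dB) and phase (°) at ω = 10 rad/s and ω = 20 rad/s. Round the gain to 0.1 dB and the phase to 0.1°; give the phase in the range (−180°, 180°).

ω = 10: 18.3 dB, 35.7°; ω = 20: 21.2 dB, 33.7°

At ω = 10 rad/s:
zero (1 + j10·0.25) = 1 + j2.5 → |·| ≈ 2.6926, ∠ ≈ 68.20°
zero (1 + j10·0.05) = 1 + j0.5 → |·| ≈ 1.118, ∠ ≈ 26.57°
pole (1 + j10·0.1) = 1 + j1 → |·| ≈ 1.4142, ∠ ≈ 45.00°
pole (1 + j10·0.025) = 1 + j0.25 → |·| ≈ 1.0308, ∠ ≈ 14.04°
|G| = 4 · 2.6926 · 1.118 / (1.4142 · 1.0308) ≈ 8.2602
Gain = 20 log₁₀(8.2602) ≈ 18.34 dB
∠G = (68.20° + 26.57°) − (45.00° + 14.04°) = 35.73°

At ω = 20 rad/s:
zero (1 + j20·0.25) = 1 + j5 → |·| ≈ 5.099, ∠ ≈ 78.69°
zero (1 + j20·0.05) = 1 + j1 → |·| ≈ 1.4142, ∠ ≈ 45.00°
pole (1 + j20·0.1) = 1 + j2 → |·| ≈ 2.2361, ∠ ≈ 63.43°
pole (1 + j20·0.025) = 1 + j0.5 → |·| ≈ 1.118, ∠ ≈ 26.57°
|G| = 4 · 5.099 · 1.4142 / (2.2361 · 1.118) ≈ 11.538
Gain = 20 log₁₀(11.538) ≈ 21.24 dB
∠G = (78.69° + 45.00°) − (63.43° + 26.57°) = 33.69°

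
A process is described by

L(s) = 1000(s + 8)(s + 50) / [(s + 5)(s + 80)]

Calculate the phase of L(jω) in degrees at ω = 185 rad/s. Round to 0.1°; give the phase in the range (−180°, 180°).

7.3°

At s = jω = j185:
zero (s+8): 8 + j185 → |·| = √(8²+185²) = √34289 ≈ 185.17, ∠ = arctan(185/8) ≈ 87.52°
zero (s+50): 50 + j185 → |·| = √(50²+185²) = √36725 ≈ 191.64, ∠ = arctan(185/50) ≈ 74.88°
pole (s+5): 5 + j185 → |·| = √(5²+185²) = √34250 ≈ 185.07, ∠ = arctan(185/5) ≈ 88.45°
pole (s+80): 80 + j185 → |·| = √(80²+185²) = √40625 ≈ 201.56, ∠ = arctan(185/80) ≈ 66.61°
∠L = 162.40° − 155.06° = 7.34°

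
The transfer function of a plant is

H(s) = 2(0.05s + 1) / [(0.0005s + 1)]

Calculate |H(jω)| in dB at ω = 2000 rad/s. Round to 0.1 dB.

At ω = 2000 rad/s:
zero (1 + j2000·0.05) = 1 + j100 → |·| ≈ 100, ∠ ≈ 89.43°
pole (1 + j2000·0.0005) = 1 + j1 → |·| ≈ 1.4142, ∠ ≈ 45.00°
|H| = 2 · 100 / (1.4142) ≈ 141.42
Gain = 20 log₁₀(141.42) ≈ 43.01 dB

43.0 dB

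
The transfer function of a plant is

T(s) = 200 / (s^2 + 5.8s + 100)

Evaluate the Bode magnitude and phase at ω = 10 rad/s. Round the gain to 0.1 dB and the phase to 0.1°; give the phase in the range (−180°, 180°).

10.8 dB, -90.0°

At s = jω = j10:
quadratic: (j10)² + 5.8·j10 + 100 = 0 + j58 → |·| ≈ 58, ∠ ≈ 90.00°
|T| = 200 / 58 ≈ 3.4483
Gain = 20 log₁₀(3.4483) ≈ 10.75 dB
∠T = 0.00° − 90.00° = -90.00°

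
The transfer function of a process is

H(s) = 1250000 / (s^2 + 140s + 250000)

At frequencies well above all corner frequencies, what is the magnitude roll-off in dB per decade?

-40 dB/decade

Each pole contributes −20 dB/decade at high frequency; each zero contributes +20 dB/decade.
Net: 0 zero(s) − 2 pole(s) → -40 dB/decade.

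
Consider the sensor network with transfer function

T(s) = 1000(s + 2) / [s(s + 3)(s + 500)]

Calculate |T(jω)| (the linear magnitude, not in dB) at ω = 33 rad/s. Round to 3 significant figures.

0.0603

At s = jω = j33:
zero (s+2): 2 + j33 → |·| = √(2²+33²) = √1093 ≈ 33.061, ∠ = arctan(33/2) ≈ 86.53°
pole (s+3): 3 + j33 → |·| = √(3²+33²) = √1098 ≈ 33.136, ∠ = arctan(33/3) ≈ 84.81°
pole (s+500): 500 + j33 → |·| = √(500²+33²) = √251089 ≈ 501.09, ∠ = arctan(33/500) ≈ 3.78°
pole at origin: |s| = 33, ∠ = 90.00° (in denominator)
|T| = 1000 · 33.061 / 5.4794e+05 ≈ 0.060337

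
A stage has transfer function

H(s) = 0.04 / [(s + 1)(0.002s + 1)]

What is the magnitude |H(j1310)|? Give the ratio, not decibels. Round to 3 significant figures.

At ω = 1310 rad/s:
pole (1 + j1310·1) = 1 + j1310 → |·| ≈ 1310, ∠ ≈ 89.96°
pole (1 + j1310·0.002) = 1 + j2.62 → |·| ≈ 2.8044, ∠ ≈ 69.11°
|H| = 0.04 · 1 / (1310 · 2.8044) ≈ 1.0888e-05

1.09e-05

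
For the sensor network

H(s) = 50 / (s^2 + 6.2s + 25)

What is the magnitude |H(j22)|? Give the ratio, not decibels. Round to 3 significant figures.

At s = jω = j22:
quadratic: (j22)² + 6.2·j22 + 25 = -459 + j136.4 → |·| ≈ 478.84, ∠ ≈ 163.45°
|H| = 50 / 478.84 ≈ 0.10442

0.104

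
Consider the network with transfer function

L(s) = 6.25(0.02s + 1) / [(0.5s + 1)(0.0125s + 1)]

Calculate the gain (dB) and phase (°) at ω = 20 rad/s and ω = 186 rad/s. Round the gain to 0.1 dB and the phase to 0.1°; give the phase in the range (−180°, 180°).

ω = 20: -3.7 dB, -76.5°; ω = 186: -19.8 dB, -81.2°

At ω = 20 rad/s:
zero (1 + j20·0.02) = 1 + j0.4 → |·| ≈ 1.077, ∠ ≈ 21.80°
pole (1 + j20·0.5) = 1 + j10 → |·| ≈ 10.05, ∠ ≈ 84.29°
pole (1 + j20·0.0125) = 1 + j0.25 → |·| ≈ 1.0308, ∠ ≈ 14.04°
|L| = 6.25 · 1.077 / (10.05 · 1.0308) ≈ 0.64976
Gain = 20 log₁₀(0.64976) ≈ -3.74 dB
∠L = (21.80°) − (84.29° + 14.04°) = -76.53°

At ω = 186 rad/s:
zero (1 + j186·0.02) = 1 + j3.72 → |·| ≈ 3.8521, ∠ ≈ 74.95°
pole (1 + j186·0.5) = 1 + j93 → |·| ≈ 93.005, ∠ ≈ 89.38°
pole (1 + j186·0.0125) = 1 + j2.325 → |·| ≈ 2.5309, ∠ ≈ 66.73°
|L| = 6.25 · 3.8521 / (93.005 · 2.5309) ≈ 0.10228
Gain = 20 log₁₀(0.10228) ≈ -19.80 dB
∠L = (74.95°) − (89.38° + 66.73°) = -81.16°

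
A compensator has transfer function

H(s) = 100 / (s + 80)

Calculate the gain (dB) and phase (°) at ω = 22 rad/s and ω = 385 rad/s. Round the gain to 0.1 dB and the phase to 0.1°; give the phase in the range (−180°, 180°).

ω = 22: 1.6 dB, -15.4°; ω = 385: -11.9 dB, -78.3°

Substitute s = j22:
Numerator: 100 = 100 + j0
Denominator: (j22) + 80 = 80 + j22
|N| = √(100² + 0²) ≈ 100, ∠N ≈ 0.00°
|D| = √(80² + 22²) ≈ 82.97, ∠D ≈ 15.38°
|H| = 100 / 82.97 ≈ 1.2053
Gain = 20 log₁₀(1.2053) ≈ 1.62 dB
∠H = 0.00° − 15.38° = -15.38°

Substitute s = j385:
Numerator: 100 = 100 + j0
Denominator: (j385) + 80 = 80 + j385
|N| = √(100² + 0²) ≈ 100, ∠N ≈ 0.00°
|D| = √(80² + 385²) ≈ 393.22, ∠D ≈ 78.26°
|H| = 100 / 393.22 ≈ 0.25431
Gain = 20 log₁₀(0.25431) ≈ -11.89 dB
∠H = 0.00° − 78.26° = -78.26°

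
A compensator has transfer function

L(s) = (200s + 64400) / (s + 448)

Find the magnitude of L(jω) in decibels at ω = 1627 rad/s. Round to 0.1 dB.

45.9 dB

Substitute s = j1627:
Numerator: 200(j1627) + 64400 = 64400 + j325400
Denominator: (j1627) + 448 = 448 + j1627
|N| = √(64400² + 325400²) ≈ 3.3171e+05, ∠N ≈ 78.81°
|D| = √(448² + 1627²) ≈ 1687.6, ∠D ≈ 74.60°
|L| = 3.3171e+05 / 1687.6 ≈ 196.56
Gain = 20 log₁₀(196.56) ≈ 45.87 dB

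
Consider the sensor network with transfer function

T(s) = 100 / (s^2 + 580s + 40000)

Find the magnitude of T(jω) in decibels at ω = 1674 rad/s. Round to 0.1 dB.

Substitute s = j1674:
Numerator: 100 = 100 + j0
Denominator: (j1674)^2 + 580(j1674) + 40000 = -2762276 + j970920
|N| = √(100² + 0²) ≈ 100, ∠N ≈ 0.00°
|D| = √(2762276² + 970920²) ≈ 2.9279e+06, ∠D ≈ 160.63°
|T| = 100 / 2.9279e+06 ≈ 3.4154e-05
Gain = 20 log₁₀(3.4154e-05) ≈ -89.33 dB

-89.3 dB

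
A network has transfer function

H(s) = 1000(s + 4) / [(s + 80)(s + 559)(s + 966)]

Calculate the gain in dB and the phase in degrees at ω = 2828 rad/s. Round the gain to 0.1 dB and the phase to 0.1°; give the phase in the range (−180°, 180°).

-78.7 dB, -148.4°

At s = jω = j2828:
zero (s+4): 4 + j2828 → |·| = √(4²+2828²) = √7997600 ≈ 2828, ∠ = arctan(2828/4) ≈ 89.92°
pole (s+80): 80 + j2828 → |·| = √(80²+2828²) = √8003984 ≈ 2829.1, ∠ = arctan(2828/80) ≈ 88.38°
pole (s+559): 559 + j2828 → |·| = √(559²+2828²) = √8310065 ≈ 2882.7, ∠ = arctan(2828/559) ≈ 78.82°
pole (s+966): 966 + j2828 → |·| = √(966²+2828²) = √8930740 ≈ 2988.4, ∠ = arctan(2828/966) ≈ 71.14°
|H| = 1000 · 2828 / 2.4372e+10 ≈ 0.00011603
Gain = 20 log₁₀(0.00011603) ≈ -78.71 dB
∠H = 89.92° − 238.34° = -148.42°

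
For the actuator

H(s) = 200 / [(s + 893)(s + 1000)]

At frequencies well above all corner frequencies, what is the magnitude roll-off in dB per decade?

Each pole contributes −20 dB/decade at high frequency; each zero contributes +20 dB/decade.
Net: 0 zero(s) − 2 pole(s) → -40 dB/decade.

-40 dB/decade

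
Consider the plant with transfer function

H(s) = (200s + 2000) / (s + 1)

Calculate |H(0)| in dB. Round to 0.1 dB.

H(0) = 2000 / 1 = 2000
20 log₁₀(2000) ≈ 66.02 dB

66.0 dB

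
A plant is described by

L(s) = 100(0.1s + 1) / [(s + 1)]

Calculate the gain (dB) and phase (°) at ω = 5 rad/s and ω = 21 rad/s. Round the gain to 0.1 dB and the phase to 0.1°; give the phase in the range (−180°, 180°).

ω = 5: 26.8 dB, -52.1°; ω = 21: 20.9 dB, -22.7°

At ω = 5 rad/s:
zero (1 + j5·0.1) = 1 + j0.5 → |·| ≈ 1.118, ∠ ≈ 26.57°
pole (1 + j5·1) = 1 + j5 → |·| ≈ 5.099, ∠ ≈ 78.69°
|L| = 100 · 1.118 / (5.099) ≈ 21.926
Gain = 20 log₁₀(21.926) ≈ 26.82 dB
∠L = (26.57°) − (78.69°) = -52.12°

At ω = 21 rad/s:
zero (1 + j21·0.1) = 1 + j2.1 → |·| ≈ 2.3259, ∠ ≈ 64.54°
pole (1 + j21·1) = 1 + j21 → |·| ≈ 21.024, ∠ ≈ 87.27°
|L| = 100 · 2.3259 / (21.024) ≈ 11.063
Gain = 20 log₁₀(11.063) ≈ 20.88 dB
∠L = (64.54°) − (87.27°) = -22.73°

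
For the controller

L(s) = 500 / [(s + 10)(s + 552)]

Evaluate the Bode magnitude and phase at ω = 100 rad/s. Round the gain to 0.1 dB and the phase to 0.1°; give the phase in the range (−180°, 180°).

At s = jω = j100:
pole (s+10): 10 + j100 → |·| = √(10²+100²) = √10100 ≈ 100.5, ∠ = arctan(100/10) ≈ 84.29°
pole (s+552): 552 + j100 → |·| = √(552²+100²) = √314704 ≈ 560.98, ∠ = arctan(100/552) ≈ 10.27°
|L| = 500 / 56378 ≈ 0.0088687
Gain = 20 log₁₀(0.0088687) ≈ -41.04 dB
∠L = 0.00° − 94.56° = -94.56°

-41.0 dB, -94.6°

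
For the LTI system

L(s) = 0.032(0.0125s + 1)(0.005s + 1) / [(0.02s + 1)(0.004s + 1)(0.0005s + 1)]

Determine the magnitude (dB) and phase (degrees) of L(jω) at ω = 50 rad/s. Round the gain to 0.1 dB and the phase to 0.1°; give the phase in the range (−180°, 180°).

At ω = 50 rad/s:
zero (1 + j50·0.0125) = 1 + j0.625 → |·| ≈ 1.1792, ∠ ≈ 32.01°
zero (1 + j50·0.005) = 1 + j0.25 → |·| ≈ 1.0308, ∠ ≈ 14.04°
pole (1 + j50·0.02) = 1 + j1 → |·| ≈ 1.4142, ∠ ≈ 45.00°
pole (1 + j50·0.004) = 1 + j0.2 → |·| ≈ 1.0198, ∠ ≈ 11.31°
pole (1 + j50·0.0005) = 1 + j0.025 → |·| ≈ 1.0003, ∠ ≈ 1.43°
|L| = 0.032 · 1.1792 · 1.0308 / (1.4142 · 1.0198 · 1.0003) ≈ 0.026962
Gain = 20 log₁₀(0.026962) ≈ -31.38 dB
∠L = (32.01° + 14.04°) − (45.00° + 11.31° + 1.43°) = -11.69°

-31.4 dB, -11.7°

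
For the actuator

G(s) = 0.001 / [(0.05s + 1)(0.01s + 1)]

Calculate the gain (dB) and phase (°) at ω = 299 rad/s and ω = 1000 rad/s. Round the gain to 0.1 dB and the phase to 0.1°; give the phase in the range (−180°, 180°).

At ω = 299 rad/s:
pole (1 + j299·0.05) = 1 + j14.95 → |·| ≈ 14.983, ∠ ≈ 86.17°
pole (1 + j299·0.01) = 1 + j2.99 → |·| ≈ 3.1528, ∠ ≈ 71.51°
|G| = 0.001 · 1 / (14.983 · 3.1528) ≈ 2.1169e-05
Gain = 20 log₁₀(2.1169e-05) ≈ -93.49 dB
∠G = (0°) − (86.17° + 71.51°) = -157.68°

At ω = 1000 rad/s:
pole (1 + j1000·0.05) = 1 + j50 → |·| ≈ 50.01, ∠ ≈ 88.85°
pole (1 + j1000·0.01) = 1 + j10 → |·| ≈ 10.05, ∠ ≈ 84.29°
|G| = 0.001 · 1 / (50.01 · 10.05) ≈ 1.9897e-06
Gain = 20 log₁₀(1.9897e-06) ≈ -114.02 dB
∠G = (0°) − (88.85° + 84.29°) = -173.14°

ω = 299: -93.5 dB, -157.7°; ω = 1000: -114.0 dB, -173.1°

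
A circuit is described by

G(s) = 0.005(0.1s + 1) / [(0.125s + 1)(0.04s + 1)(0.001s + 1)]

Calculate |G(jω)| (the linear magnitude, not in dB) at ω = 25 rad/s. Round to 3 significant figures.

At ω = 25 rad/s:
zero (1 + j25·0.1) = 1 + j2.5 → |·| ≈ 2.6926, ∠ ≈ 68.20°
pole (1 + j25·0.125) = 1 + j3.125 → |·| ≈ 3.2811, ∠ ≈ 72.26°
pole (1 + j25·0.04) = 1 + j1 → |·| ≈ 1.4142, ∠ ≈ 45.00°
pole (1 + j25·0.001) = 1 + j0.025 → |·| ≈ 1.0003, ∠ ≈ 1.43°
|G| = 0.005 · 2.6926 / (3.2811 · 1.4142 · 1.0003) ≈ 0.0029006

0.00290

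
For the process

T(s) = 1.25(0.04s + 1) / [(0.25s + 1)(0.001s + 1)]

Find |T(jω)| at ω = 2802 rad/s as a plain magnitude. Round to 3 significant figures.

At ω = 2802 rad/s:
zero (1 + j2802·0.04) = 1 + j112.08 → |·| ≈ 112.08, ∠ ≈ 89.49°
pole (1 + j2802·0.25) = 1 + j700.5 → |·| ≈ 700.5, ∠ ≈ 89.92°
pole (1 + j2802·0.001) = 1 + j2.802 → |·| ≈ 2.9751, ∠ ≈ 70.36°
|T| = 1.25 · 112.08 / (700.5 · 2.9751) ≈ 0.067225

0.0672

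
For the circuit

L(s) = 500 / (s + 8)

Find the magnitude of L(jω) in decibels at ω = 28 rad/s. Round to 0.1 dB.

At s = jω = j28:
pole (s+8): 8 + j28 → |·| = √(8²+28²) = √848 ≈ 29.12, ∠ = arctan(28/8) ≈ 74.05°
|L| = 500 / 29.12 ≈ 17.17
Gain = 20 log₁₀(17.17) ≈ 24.70 dB

24.7 dB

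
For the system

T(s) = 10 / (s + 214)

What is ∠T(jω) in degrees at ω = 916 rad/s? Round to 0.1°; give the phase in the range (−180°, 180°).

-76.9°

Substitute s = j916:
Numerator: 10 = 10 + j0
Denominator: (j916) + 214 = 214 + j916
|N| = √(10² + 0²) ≈ 10, ∠N ≈ 0.00°
|D| = √(214² + 916²) ≈ 940.67, ∠D ≈ 76.85°
∠T = 0.00° − 76.85° = -76.85°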